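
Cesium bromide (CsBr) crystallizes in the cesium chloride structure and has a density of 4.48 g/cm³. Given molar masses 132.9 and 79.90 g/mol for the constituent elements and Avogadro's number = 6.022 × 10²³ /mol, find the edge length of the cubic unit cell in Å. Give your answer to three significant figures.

M(CsBr) = 212.8 g/mol; Z = 1 formula unit per cell.
a³ = Z·M/(N_A·ρ) = 1 × 212.8 / (6.022 × 10²³ × 4.48) = 7.888 × 10^-23 cm³, so a = 4.289 × 10^-8 cm = 4.29 Å.

4.29 Å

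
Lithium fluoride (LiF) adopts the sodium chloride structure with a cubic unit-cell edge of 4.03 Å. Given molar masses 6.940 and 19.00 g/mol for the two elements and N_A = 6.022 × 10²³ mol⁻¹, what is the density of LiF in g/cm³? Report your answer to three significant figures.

2.63 g/cm³

The sodium chloride structure contains Z = 4 formula units per cell; M(LiF) = 6.940 + 19.00 = 25.94 g/mol.
a³ = (4.030 × 10^-8 cm)³ = 6.545 × 10^-23 cm³.
ρ = 4 × 25.94 / (6.022 × 10²³ × 6.545 × 10^-23) = 2.633 g/cm³.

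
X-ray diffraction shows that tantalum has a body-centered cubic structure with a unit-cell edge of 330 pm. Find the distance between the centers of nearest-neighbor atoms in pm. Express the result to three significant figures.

In a BCC structure, atoms touch along the body diagonal, so √3·a = 4r; the nearest-neighbor distance equals 2r = 0.8660·a.
d = 0.8660 × 330 = 286 pm.

286 pm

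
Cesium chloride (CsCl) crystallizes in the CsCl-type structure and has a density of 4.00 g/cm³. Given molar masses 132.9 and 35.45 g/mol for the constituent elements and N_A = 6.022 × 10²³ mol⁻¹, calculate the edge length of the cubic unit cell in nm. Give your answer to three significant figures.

0.412 nm

M(CsCl) = 168.35 g/mol; Z = 1 formula unit per cell.
a³ = Z·M/(N_A·ρ) = 1 × 168.35 / (6.022 × 10²³ × 4.00) = 6.989 × 10^-23 cm³, so a = 4.119 × 10^-8 cm = 0.412 nm.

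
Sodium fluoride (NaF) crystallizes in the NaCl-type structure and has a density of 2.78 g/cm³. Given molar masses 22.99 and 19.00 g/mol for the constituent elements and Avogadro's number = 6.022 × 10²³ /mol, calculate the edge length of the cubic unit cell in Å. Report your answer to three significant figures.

M(NaF) = 41.99 g/mol; Z = 4 formula units per cell.
a³ = Z·M/(N_A·ρ) = 4 × 41.99 / (6.022 × 10²³ × 2.78) = 1.003 × 10^-22 cm³, so a = 4.647 × 10^-8 cm = 4.65 Å.

4.65 Å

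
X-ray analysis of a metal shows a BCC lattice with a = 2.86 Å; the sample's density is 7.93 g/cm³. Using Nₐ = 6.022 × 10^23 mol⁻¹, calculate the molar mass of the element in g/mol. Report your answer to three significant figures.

55.9 g/mol

A BCC cell has Z = 2 atoms; a = 2.860 × 10^-8 cm.
M = ρ·N_A·a³/Z = 7.93 × 6.022 × 10²³ × 2.339 × 10^-23 / 2 = 55.9 g/mol.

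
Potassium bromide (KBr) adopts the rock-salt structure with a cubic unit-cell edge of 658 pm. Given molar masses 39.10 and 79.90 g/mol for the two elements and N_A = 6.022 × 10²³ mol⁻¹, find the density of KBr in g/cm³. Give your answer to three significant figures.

The rock-salt structure contains Z = 4 formula units per cell; M(KBr) = 39.10 + 79.90 = 119.0 g/mol.
a³ = (6.580 × 10^-8 cm)³ = 2.849 × 10^-22 cm³.
ρ = 4 × 119.0 / (6.022 × 10²³ × 2.849 × 10^-22) = 2.775 g/cm³.

2.77 g/cm³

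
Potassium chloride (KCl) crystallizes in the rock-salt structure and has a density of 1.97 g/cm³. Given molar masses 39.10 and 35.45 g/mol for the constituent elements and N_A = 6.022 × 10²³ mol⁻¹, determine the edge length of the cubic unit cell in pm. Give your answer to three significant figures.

M(KCl) = 74.55 g/mol; Z = 4 formula units per cell.
a³ = Z·M/(N_A·ρ) = 4 × 74.55 / (6.022 × 10²³ × 1.97) = 2.514 × 10^-22 cm³, so a = 6.311 × 10^-8 cm = 631 pm.

631 pm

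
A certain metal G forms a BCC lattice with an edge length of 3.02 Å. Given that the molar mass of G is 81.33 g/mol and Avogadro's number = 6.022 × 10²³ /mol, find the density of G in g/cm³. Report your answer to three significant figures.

9.81 g/cm³

A BCC unit cell contains Z = 2 atoms.
Cell volume: a³ = (3.02 Å)³ = (3.020 × 10^-8 cm)³ = 2.754 × 10^-23 cm³.
ρ = Z·M/(N_A·a³) = 2 × 81.33 / (6.022 × 10²³ × 2.754 × 10^-23) = 9.807 g/cm³.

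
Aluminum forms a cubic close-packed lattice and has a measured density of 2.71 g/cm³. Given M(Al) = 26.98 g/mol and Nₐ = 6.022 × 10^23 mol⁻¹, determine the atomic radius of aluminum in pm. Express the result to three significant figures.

For an FCC cell (Z = 4), a³ = Z·M/(N_A·ρ) = 4 × 26.98 / (6.022 × 10²³ × 2.710) = 6.613 × 10^-23 cm³, so a = 4.044 × 10^-8 cm = 404.4 pm.
Atoms touch along the face diagonal, so √2·a = 4r, so r = 0.3536 × a = 143 pm.

143 pm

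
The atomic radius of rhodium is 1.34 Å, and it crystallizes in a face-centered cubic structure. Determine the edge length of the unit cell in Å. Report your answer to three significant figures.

In an FCC lattice, atoms touch along the face diagonal, so √2·a = 4r.
a = 4r/√2 = 4 × 1.34 / 1.4142 = 3.79 Å.

3.79 Å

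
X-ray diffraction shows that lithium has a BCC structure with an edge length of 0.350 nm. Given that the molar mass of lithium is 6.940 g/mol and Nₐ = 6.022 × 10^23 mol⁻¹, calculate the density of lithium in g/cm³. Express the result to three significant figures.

0.538 g/cm³

A BCC unit cell contains Z = 2 atoms.
Cell volume: a³ = (0.350 nm)³ = (3.500 × 10^-8 cm)³ = 4.287 × 10^-23 cm³.
ρ = Z·M/(N_A·a³) = 2 × 6.940 / (6.022 × 10²³ × 4.287 × 10^-23) = 0.5376 g/cm³.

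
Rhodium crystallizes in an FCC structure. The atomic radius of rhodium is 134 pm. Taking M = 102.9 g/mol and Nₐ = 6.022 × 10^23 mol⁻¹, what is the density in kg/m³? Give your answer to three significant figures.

12600 kg/m³

In an FCC lattice, atoms touch along the face diagonal, so √2·a = 4r, giving a = 379.0 pm = 3.790 × 10^-8 cm.
With Z = 4, ρ = Z·M/(N_A·a³) = 4 × 102.9 / (6.022 × 10²³ × 5.444 × 10^-23) = 12.55 g/cm³ = 12600 kg/m³.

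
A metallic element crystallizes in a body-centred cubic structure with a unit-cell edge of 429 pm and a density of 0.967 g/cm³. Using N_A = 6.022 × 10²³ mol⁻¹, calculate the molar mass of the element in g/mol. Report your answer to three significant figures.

A BCC cell has Z = 2 atoms; a = 4.290 × 10^-8 cm.
M = ρ·N_A·a³/Z = 0.967 × 6.022 × 10²³ × 7.895 × 10^-23 / 2 = 23.0 g/mol.

23.0 g/mol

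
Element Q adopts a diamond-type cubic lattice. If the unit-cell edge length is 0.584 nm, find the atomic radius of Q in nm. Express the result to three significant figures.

0.126 nm

In a diamond cubic lattice, nearest neighbors lie along the body diagonal with √3·a = 8r.
r = √3·a/8 = 1.7321 × 0.584 / 8 = 0.126 nm.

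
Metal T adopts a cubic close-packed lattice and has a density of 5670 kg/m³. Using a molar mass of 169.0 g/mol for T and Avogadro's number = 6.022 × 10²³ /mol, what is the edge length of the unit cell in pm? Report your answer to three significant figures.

583 pm

With Z = 4 atoms per FCC cell, a³ = Z·M/(N_A·ρ) = 4 × 169.0 / (6.022 × 10²³ × 5.670 g/cm³) = 1.980 × 10^-22 cm³.
a = (1.980 × 10^-22)^(1/3) = 5.828 × 10^-8 cm = 583 pm.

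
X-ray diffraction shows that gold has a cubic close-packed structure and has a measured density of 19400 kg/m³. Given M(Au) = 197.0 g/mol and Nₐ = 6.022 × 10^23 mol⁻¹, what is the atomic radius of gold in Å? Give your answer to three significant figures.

1.44 Å

For an FCC cell (Z = 4), a³ = Z·M/(N_A·ρ) = 4 × 197.0 / (6.022 × 10²³ × 19.40) = 6.745 × 10^-23 cm³, so a = 4.071 × 10^-8 cm = 4.071 Å.
Atoms touch along the face diagonal, so √2·a = 4r, so r = 0.3536 × a = 1.44 Å.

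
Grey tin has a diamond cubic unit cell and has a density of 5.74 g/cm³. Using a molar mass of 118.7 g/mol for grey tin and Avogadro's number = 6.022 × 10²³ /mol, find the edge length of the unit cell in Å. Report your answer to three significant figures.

6.50 Å

With Z = 8 atoms per diamond cubic cell, a³ = Z·M/(N_A·ρ) = 8 × 118.7 / (6.022 × 10²³ × 5.740 g/cm³) = 2.747 × 10^-22 cm³.
a = (2.747 × 10^-22)^(1/3) = 6.501 × 10^-8 cm = 6.50 Å.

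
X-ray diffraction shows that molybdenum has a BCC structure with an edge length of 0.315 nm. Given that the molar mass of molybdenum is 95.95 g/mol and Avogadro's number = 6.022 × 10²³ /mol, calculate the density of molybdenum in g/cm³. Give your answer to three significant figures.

10.2 g/cm³

A BCC unit cell contains Z = 2 atoms.
Cell volume: a³ = (0.315 nm)³ = (3.150 × 10^-8 cm)³ = 3.126 × 10^-23 cm³.
ρ = Z·M/(N_A·a³) = 2 × 95.95 / (6.022 × 10²³ × 3.126 × 10^-23) = 10.20 g/cm³.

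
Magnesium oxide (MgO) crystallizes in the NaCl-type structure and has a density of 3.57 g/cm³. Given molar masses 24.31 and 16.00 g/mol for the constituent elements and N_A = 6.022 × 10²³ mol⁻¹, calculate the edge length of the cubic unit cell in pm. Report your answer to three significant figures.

422 pm

M(MgO) = 40.31 g/mol; Z = 4 formula units per cell.
a³ = Z·M/(N_A·ρ) = 4 × 40.31 / (6.022 × 10²³ × 3.57) = 7.500 × 10^-23 cm³, so a = 4.217 × 10^-8 cm = 422 pm.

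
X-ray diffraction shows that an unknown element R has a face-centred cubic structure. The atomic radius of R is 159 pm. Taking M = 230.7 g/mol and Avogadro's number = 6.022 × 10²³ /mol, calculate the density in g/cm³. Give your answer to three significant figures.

In an FCC lattice, atoms touch along the face diagonal, so √2·a = 4r, giving a = 449.7 pm = 4.497 × 10^-8 cm.
With Z = 4, ρ = Z·M/(N_A·a³) = 4 × 230.7 / (6.022 × 10²³ × 9.095 × 10^-23) = 16.85 g/cm³.

16.8 g/cm³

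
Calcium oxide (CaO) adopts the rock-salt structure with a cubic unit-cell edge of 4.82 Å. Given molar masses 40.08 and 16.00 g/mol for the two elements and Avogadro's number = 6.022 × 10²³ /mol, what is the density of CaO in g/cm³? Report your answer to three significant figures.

3.33 g/cm³

The rock-salt structure contains Z = 4 formula units per cell; M(CaO) = 40.08 + 16.00 = 56.08 g/mol.
a³ = (4.820 × 10^-8 cm)³ = 1.120 × 10^-22 cm³.
ρ = 4 × 56.08 / (6.022 × 10²³ × 1.120 × 10^-22) = 3.326 g/cm³.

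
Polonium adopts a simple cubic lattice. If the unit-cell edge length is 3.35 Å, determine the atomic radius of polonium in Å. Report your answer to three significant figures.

1.68 Å

In a simple cubic lattice, atoms touch along the cell edge, so a = 2r.
r = a/2 = 3.35/2 = 1.68 Å.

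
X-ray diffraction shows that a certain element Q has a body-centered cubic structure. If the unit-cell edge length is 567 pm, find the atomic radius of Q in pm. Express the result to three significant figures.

246 pm

In a BCC lattice, atoms touch along the body diagonal, so √3·a = 4r.
r = √3·a/4 = 1.7321 × 567 / 4 = 246 pm.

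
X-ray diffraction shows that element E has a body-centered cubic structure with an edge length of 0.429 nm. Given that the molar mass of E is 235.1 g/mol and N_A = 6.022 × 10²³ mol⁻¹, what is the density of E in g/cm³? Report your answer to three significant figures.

A BCC unit cell contains Z = 2 atoms.
Cell volume: a³ = (0.429 nm)³ = (4.290 × 10^-8 cm)³ = 7.895 × 10^-23 cm³.
ρ = Z·M/(N_A·a³) = 2 × 235.1 / (6.022 × 10²³ × 7.895 × 10^-23) = 9.889 g/cm³.

9.89 g/cm³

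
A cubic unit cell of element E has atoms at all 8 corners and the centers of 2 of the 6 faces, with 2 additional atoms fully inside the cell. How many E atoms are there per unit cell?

4

Corner atoms are shared by 8 cells (1/8 each), face atoms by 2 (1/2 each), interior atoms are unshared.
Net atoms = 8 × 1/8 + 2 × 1/2 + 2 = 1 + 1 + 2 = 4.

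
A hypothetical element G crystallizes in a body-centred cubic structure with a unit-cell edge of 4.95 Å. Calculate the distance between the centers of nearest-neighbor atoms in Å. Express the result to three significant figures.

In a BCC structure, atoms touch along the body diagonal, so √3·a = 4r; the nearest-neighbor distance equals 2r = 0.8660·a.
d = 0.8660 × 4.95 = 4.29 Å.

4.29 Å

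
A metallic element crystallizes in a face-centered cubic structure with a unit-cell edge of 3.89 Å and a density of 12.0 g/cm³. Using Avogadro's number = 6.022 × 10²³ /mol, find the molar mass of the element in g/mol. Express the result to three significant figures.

An FCC cell has Z = 4 atoms; a = 3.890 × 10^-8 cm.
M = ρ·N_A·a³/Z = 12.0 × 6.022 × 10²³ × 5.886 × 10^-23 / 4 = 106 g/mol.

106 g/mol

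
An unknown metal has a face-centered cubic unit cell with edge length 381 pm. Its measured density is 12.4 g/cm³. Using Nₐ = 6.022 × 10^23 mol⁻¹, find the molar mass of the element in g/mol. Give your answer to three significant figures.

103 g/mol

An FCC cell has Z = 4 atoms; a = 3.810 × 10^-8 cm.
M = ρ·N_A·a³/Z = 12.4 × 6.022 × 10²³ × 5.531 × 10^-23 / 4 = 103 g/mol.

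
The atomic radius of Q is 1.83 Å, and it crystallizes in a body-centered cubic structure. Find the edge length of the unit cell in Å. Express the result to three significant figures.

In a BCC lattice, atoms touch along the body diagonal, so √3·a = 4r.
a = 4r/√3 = 4 × 1.83 / 1.7321 = 4.23 Å.

4.23 Å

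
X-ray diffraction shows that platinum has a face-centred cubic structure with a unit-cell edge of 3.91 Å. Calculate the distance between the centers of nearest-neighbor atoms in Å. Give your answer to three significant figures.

In an FCC structure, atoms touch along the face diagonal, so √2·a = 4r; the nearest-neighbor distance equals 2r = 0.7071·a.
d = 0.7071 × 3.91 = 2.76 Å.

2.76 Å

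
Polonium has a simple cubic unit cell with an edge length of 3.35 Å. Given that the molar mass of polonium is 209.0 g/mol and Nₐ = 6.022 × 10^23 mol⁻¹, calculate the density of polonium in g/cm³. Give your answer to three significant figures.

9.23 g/cm³

A simple cubic unit cell contains Z = 1 atom.
Cell volume: a³ = (3.35 Å)³ = (3.350 × 10^-8 cm)³ = 3.760 × 10^-23 cm³.
ρ = Z·M/(N_A·a³) = 1 × 209.0 / (6.022 × 10²³ × 3.760 × 10^-23) = 9.231 g/cm³.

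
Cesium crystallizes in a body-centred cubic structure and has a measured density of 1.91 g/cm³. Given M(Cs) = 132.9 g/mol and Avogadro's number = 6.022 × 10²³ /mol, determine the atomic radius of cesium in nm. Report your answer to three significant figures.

For a BCC cell (Z = 2), a³ = Z·M/(N_A·ρ) = 2 × 132.9 / (6.022 × 10²³ × 1.910) = 2.311 × 10^-22 cm³, so a = 6.137 × 10^-8 cm = 0.6137 nm.
Atoms touch along the body diagonal, so √3·a = 4r, so r = 0.4330 × a = 0.266 nm.

0.266 nm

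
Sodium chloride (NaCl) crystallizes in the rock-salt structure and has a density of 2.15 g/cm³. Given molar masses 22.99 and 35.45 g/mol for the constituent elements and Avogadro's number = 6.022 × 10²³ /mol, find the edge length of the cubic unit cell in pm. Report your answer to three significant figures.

M(NaCl) = 58.44 g/mol; Z = 4 formula units per cell.
a³ = Z·M/(N_A·ρ) = 4 × 58.44 / (6.022 × 10²³ × 2.15) = 1.805 × 10^-22 cm³, so a = 5.652 × 10^-8 cm = 565 pm.

565 pm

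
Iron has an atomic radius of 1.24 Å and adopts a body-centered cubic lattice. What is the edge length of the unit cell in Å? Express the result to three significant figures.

2.86 Å

In a BCC lattice, atoms touch along the body diagonal, so √3·a = 4r.
a = 4r/√3 = 4 × 1.24 / 1.7321 = 2.86 Å.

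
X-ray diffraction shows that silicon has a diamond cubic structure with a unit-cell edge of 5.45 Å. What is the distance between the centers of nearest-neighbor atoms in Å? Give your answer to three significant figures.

In a diamond cubic structure, nearest neighbors lie along the body diagonal with √3·a = 8r; the nearest-neighbor distance equals 2r = 0.4330·a.
d = 0.4330 × 5.45 = 2.36 Å.

2.36 Å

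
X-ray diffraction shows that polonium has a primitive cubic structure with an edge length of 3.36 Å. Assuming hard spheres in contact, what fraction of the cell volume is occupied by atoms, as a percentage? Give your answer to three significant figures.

52.4%

In a simple cubic lattice atoms touch along the cell edge, so a = 2r, so r = 0.5000a = 1.680 Å.
Packing fraction = Z·(4/3)πr³ / a³ = 1 × (4/3)π × (1.680)³ / (3.36)³ = 0.5236 = 52.4%.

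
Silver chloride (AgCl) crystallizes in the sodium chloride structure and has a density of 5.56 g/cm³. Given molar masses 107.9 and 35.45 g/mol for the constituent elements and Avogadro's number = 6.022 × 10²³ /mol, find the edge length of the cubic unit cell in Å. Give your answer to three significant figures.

5.55 Å

M(AgCl) = 143.35 g/mol; Z = 4 formula units per cell.
a³ = Z·M/(N_A·ρ) = 4 × 143.35 / (6.022 × 10²³ × 5.56) = 1.713 × 10^-22 cm³, so a = 5.553 × 10^-8 cm = 5.55 Å.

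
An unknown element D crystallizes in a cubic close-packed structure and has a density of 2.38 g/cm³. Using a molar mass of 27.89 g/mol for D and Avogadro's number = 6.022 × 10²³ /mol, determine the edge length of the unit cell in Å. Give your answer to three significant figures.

With Z = 4 atoms per FCC cell, a³ = Z·M/(N_A·ρ) = 4 × 27.89 / (6.022 × 10²³ × 2.380 g/cm³) = 7.784 × 10^-23 cm³.
a = (7.784 × 10^-23)^(1/3) = 4.270 × 10^-8 cm = 4.27 Å.

4.27 Å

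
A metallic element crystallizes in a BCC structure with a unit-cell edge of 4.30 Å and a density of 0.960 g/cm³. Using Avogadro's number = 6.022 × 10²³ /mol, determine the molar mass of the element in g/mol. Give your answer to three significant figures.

A BCC cell has Z = 2 atoms; a = 4.300 × 10^-8 cm.
M = ρ·N_A·a³/Z = 0.960 × 6.022 × 10²³ × 7.951 × 10^-23 / 2 = 23.0 g/mol.

23.0 g/mol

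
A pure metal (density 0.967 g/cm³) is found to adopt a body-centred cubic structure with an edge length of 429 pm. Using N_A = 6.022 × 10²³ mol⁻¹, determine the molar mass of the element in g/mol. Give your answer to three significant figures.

A BCC cell has Z = 2 atoms; a = 4.290 × 10^-8 cm.
M = ρ·N_A·a³/Z = 0.967 × 6.022 × 10²³ × 7.895 × 10^-23 / 2 = 23.0 g/mol.

23.0 g/mol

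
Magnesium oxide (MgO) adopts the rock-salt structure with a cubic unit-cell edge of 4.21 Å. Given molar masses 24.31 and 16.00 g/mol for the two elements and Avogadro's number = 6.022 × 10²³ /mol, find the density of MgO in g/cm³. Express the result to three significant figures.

The rock-salt structure contains Z = 4 formula units per cell; M(MgO) = 24.31 + 16.00 = 40.31 g/mol.
a³ = (4.210 × 10^-8 cm)³ = 7.462 × 10^-23 cm³.
ρ = 4 × 40.31 / (6.022 × 10²³ × 7.462 × 10^-23) = 3.588 g/cm³.

3.59 g/cm³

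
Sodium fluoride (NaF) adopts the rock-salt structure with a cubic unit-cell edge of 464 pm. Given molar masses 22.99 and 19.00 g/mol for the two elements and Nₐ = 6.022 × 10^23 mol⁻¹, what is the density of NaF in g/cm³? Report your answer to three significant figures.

2.79 g/cm³

The rock-salt structure contains Z = 4 formula units per cell; M(NaF) = 22.99 + 19.00 = 41.99 g/mol.
a³ = (4.640 × 10^-8 cm)³ = 9.990 × 10^-23 cm³.
ρ = 4 × 41.99 / (6.022 × 10²³ × 9.990 × 10^-23) = 2.792 g/cm³.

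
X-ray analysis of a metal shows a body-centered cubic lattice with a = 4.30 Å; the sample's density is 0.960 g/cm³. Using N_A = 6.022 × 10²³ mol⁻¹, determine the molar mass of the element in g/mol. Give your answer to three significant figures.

23.0 g/mol

A BCC cell has Z = 2 atoms; a = 4.300 × 10^-8 cm.
M = ρ·N_A·a³/Z = 0.960 × 6.022 × 10²³ × 7.951 × 10^-23 / 2 = 23.0 g/mol.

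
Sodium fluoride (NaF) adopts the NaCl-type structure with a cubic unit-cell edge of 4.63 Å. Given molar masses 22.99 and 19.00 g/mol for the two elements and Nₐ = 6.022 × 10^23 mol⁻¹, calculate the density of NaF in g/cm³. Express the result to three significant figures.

The NaCl-type structure contains Z = 4 formula units per cell; M(NaF) = 22.99 + 19.00 = 41.99 g/mol.
a³ = (4.630 × 10^-8 cm)³ = 9.925 × 10^-23 cm³.
ρ = 4 × 41.99 / (6.022 × 10²³ × 9.925 × 10^-23) = 2.810 g/cm³.

2.81 g/cm³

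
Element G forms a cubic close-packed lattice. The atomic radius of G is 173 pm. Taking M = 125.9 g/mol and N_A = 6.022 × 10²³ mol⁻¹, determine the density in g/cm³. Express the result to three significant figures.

In an FCC lattice, atoms touch along the face diagonal, so √2·a = 4r, giving a = 489.3 pm = 4.893 × 10^-8 cm.
With Z = 4, ρ = Z·M/(N_A·a³) = 4 × 125.9 / (6.022 × 10²³ × 1.172 × 10^-22) = 7.138 g/cm³.

7.14 g/cm³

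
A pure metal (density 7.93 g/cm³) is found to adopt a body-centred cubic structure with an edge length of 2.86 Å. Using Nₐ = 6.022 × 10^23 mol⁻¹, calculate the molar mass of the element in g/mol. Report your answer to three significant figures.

55.9 g/mol

A BCC cell has Z = 2 atoms; a = 2.860 × 10^-8 cm.
M = ρ·N_A·a³/Z = 7.93 × 6.022 × 10²³ × 2.339 × 10^-23 / 2 = 55.9 g/mol.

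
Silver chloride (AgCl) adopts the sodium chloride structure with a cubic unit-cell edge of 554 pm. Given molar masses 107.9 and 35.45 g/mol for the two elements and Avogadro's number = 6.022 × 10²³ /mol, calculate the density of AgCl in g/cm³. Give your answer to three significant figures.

5.60 g/cm³

The sodium chloride structure contains Z = 4 formula units per cell; M(AgCl) = 107.9 + 35.45 = 143.35 g/mol.
a³ = (5.540 × 10^-8 cm)³ = 1.700 × 10^-22 cm³.
ρ = 4 × 143.35 / (6.022 × 10²³ × 1.700 × 10^-22) = 5.600 g/cm³.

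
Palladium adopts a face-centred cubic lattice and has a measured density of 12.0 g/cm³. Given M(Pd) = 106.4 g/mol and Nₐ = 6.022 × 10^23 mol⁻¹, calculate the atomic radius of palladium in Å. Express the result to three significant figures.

1.38 Å

For an FCC cell (Z = 4), a³ = Z·M/(N_A·ρ) = 4 × 106.4 / (6.022 × 10²³ × 12.00) = 5.890 × 10^-23 cm³, so a = 3.891 × 10^-8 cm = 3.891 Å.
Atoms touch along the face diagonal, so √2·a = 4r, so r = 0.3536 × a = 1.38 Å.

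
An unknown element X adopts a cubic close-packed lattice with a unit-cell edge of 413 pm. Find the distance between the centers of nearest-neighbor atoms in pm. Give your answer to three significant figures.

292 pm

In an FCC structure, atoms touch along the face diagonal, so √2·a = 4r; the nearest-neighbor distance equals 2r = 0.7071·a.
d = 0.7071 × 413 = 292 pm.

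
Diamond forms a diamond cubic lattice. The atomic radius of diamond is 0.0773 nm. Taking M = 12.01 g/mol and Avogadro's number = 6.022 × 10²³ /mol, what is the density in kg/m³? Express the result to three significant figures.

3510 kg/m³

In a diamond cubic lattice, nearest neighbors lie along the body diagonal with √3·a = 8r, giving a = 0.3570 nm = 3.570 × 10^-8 cm.
With Z = 8, ρ = Z·M/(N_A·a³) = 8 × 12.01 / (6.022 × 10²³ × 4.551 × 10^-23) = 3.506 g/cm³ = 3510 kg/m³.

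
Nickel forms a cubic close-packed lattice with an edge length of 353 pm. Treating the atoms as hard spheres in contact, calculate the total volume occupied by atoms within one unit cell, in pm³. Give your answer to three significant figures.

3.26 × 10^7 pm³

In an FCC lattice atoms touch along the face diagonal, so √2·a = 4r, so r = 0.3536a = 124.8 pm.
V_atoms = Z × (4/3)πr³ = 4 × (4/3)π × (124.8)³ = 3.26 × 10^7 pm³.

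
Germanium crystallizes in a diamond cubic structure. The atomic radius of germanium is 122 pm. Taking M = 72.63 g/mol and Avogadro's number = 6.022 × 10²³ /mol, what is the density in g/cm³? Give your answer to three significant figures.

5.39 g/cm³

In a diamond cubic lattice, nearest neighbors lie along the body diagonal with √3·a = 8r, giving a = 563.5 pm = 5.635 × 10^-8 cm.
With Z = 8, ρ = Z·M/(N_A·a³) = 8 × 72.63 / (6.022 × 10²³ × 1.789 × 10^-22) = 5.393 g/cm³.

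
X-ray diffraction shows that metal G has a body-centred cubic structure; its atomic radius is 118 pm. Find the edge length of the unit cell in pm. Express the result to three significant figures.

In a BCC lattice, atoms touch along the body diagonal, so √3·a = 4r.
a = 4r/√3 = 4 × 118 / 1.7321 = 273 pm.

273 pm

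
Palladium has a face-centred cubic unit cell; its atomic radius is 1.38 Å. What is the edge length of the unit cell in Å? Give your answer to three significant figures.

In an FCC lattice, atoms touch along the face diagonal, so √2·a = 4r.
a = 4r/√2 = 4 × 1.38 / 1.4142 = 3.90 Å.

3.90 Å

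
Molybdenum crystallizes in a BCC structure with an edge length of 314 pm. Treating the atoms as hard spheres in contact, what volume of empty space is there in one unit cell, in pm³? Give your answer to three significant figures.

In a BCC lattice atoms touch along the body diagonal, so √3·a = 4r, so r = 0.4330a = 136.0 pm.
V_cell = a³ = 3.096 × 10^7 pm³; V_atoms = 2 × (4/3)πr³ = 2.106 × 10^7 pm³.
Empty space = 3.096 × 10^7 − 2.106 × 10^7 = 9.90 × 10^6 pm³.

9.90 × 10^6 pm³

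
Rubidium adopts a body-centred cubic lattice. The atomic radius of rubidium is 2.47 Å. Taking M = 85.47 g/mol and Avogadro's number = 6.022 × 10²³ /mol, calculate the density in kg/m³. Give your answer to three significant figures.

1530 kg/m³

In a BCC lattice, atoms touch along the body diagonal, so √3·a = 4r, giving a = 5.704 Å = 5.704 × 10^-8 cm.
With Z = 2, ρ = Z·M/(N_A·a³) = 2 × 85.47 / (6.022 × 10²³ × 1.856 × 10^-22) = 1.529 g/cm³ = 1530 kg/m³.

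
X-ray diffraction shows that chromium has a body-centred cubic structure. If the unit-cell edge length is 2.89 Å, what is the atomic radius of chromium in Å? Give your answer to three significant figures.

In a BCC lattice, atoms touch along the body diagonal, so √3·a = 4r.
r = √3·a/4 = 1.7321 × 2.89 / 4 = 1.25 Å.

1.25 Å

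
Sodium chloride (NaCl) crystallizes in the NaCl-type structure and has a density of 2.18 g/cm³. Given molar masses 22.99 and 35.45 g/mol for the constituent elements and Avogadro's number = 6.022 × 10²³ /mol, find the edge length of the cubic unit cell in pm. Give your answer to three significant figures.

M(NaCl) = 58.44 g/mol; Z = 4 formula units per cell.
a³ = Z·M/(N_A·ρ) = 4 × 58.44 / (6.022 × 10²³ × 2.18) = 1.781 × 10^-22 cm³, so a = 5.626 × 10^-8 cm = 563 pm.

563 pm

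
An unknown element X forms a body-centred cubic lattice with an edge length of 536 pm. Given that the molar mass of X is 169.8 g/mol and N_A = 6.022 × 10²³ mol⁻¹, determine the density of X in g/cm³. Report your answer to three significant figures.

A BCC unit cell contains Z = 2 atoms.
Cell volume: a³ = (536 pm)³ = (5.360 × 10^-8 cm)³ = 1.540 × 10^-22 cm³.
ρ = Z·M/(N_A·a³) = 2 × 169.8 / (6.022 × 10²³ × 1.540 × 10^-22) = 3.662 g/cm³.

3.66 g/cm³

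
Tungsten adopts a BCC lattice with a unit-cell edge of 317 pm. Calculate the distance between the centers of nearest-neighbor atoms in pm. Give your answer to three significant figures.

In a BCC structure, atoms touch along the body diagonal, so √3·a = 4r; the nearest-neighbor distance equals 2r = 0.8660·a.
d = 0.8660 × 317 = 275 pm.

275 pm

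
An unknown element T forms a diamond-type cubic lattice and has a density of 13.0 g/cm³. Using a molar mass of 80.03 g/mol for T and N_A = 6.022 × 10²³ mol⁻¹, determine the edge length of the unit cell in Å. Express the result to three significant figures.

4.34 Å

With Z = 8 atoms per diamond cubic cell, a³ = Z·M/(N_A·ρ) = 8 × 80.03 / (6.022 × 10²³ × 13.00 g/cm³) = 8.178 × 10^-23 cm³.
a = (8.178 × 10^-23)^(1/3) = 4.341 × 10^-8 cm = 4.34 Å.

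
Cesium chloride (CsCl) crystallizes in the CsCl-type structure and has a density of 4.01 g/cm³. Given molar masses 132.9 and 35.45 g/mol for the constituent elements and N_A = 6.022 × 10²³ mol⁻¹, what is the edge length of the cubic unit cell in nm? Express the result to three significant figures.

0.412 nm

M(CsCl) = 168.35 g/mol; Z = 1 formula unit per cell.
a³ = Z·M/(N_A·ρ) = 1 × 168.35 / (6.022 × 10²³ × 4.01) = 6.972 × 10^-23 cm³, so a = 4.116 × 10^-8 cm = 0.412 nm.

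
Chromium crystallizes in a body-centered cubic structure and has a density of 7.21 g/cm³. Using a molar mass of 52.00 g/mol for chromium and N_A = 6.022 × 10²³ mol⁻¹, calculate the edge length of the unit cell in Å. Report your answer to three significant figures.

With Z = 2 atoms per BCC cell, a³ = Z·M/(N_A·ρ) = 2 × 52.00 / (6.022 × 10²³ × 7.210 g/cm³) = 2.395 × 10^-23 cm³.
a = (2.395 × 10^-23)^(1/3) = 2.883 × 10^-8 cm = 2.88 Å.

2.88 Å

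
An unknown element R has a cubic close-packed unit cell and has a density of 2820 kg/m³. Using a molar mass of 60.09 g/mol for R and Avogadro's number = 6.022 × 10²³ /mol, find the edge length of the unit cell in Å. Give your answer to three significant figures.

5.21 Å

With Z = 4 atoms per FCC cell, a³ = Z·M/(N_A·ρ) = 4 × 60.09 / (6.022 × 10²³ × 2.820 g/cm³) = 1.415 × 10^-22 cm³.
a = (1.415 × 10^-22)^(1/3) = 5.211 × 10^-8 cm = 5.21 Å.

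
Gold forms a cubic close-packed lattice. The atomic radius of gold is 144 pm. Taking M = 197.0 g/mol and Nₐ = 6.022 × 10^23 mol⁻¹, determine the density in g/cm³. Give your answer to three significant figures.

In an FCC lattice, atoms touch along the face diagonal, so √2·a = 4r, giving a = 407.3 pm = 4.073 × 10^-8 cm.
With Z = 4, ρ = Z·M/(N_A·a³) = 4 × 197.0 / (6.022 × 10²³ × 6.757 × 10^-23) = 19.37 g/cm³.

19.4 g/cm³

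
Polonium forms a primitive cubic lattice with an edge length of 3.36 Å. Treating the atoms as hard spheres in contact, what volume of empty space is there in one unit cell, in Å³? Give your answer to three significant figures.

18.1 Å³

In a simple cubic lattice atoms touch along the cell edge, so a = 2r, so r = 0.5000a = 1.680 Å.
V_cell = a³ = 37.93 Å³; V_atoms = 1 × (4/3)πr³ = 19.86 Å³.
Empty space = 37.93 − 19.86 = 18.1 Å³.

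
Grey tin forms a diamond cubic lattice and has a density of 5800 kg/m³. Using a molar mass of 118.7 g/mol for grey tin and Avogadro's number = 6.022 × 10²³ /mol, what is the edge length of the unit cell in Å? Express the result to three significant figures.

With Z = 8 atoms per diamond cubic cell, a³ = Z·M/(N_A·ρ) = 8 × 118.7 / (6.022 × 10²³ × 5.800 g/cm³) = 2.719 × 10^-22 cm³.
a = (2.719 × 10^-22)^(1/3) = 6.478 × 10^-8 cm = 6.48 Å.

6.48 Å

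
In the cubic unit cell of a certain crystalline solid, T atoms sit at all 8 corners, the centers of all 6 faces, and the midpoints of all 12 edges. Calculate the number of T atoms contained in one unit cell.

7

Corner atoms are shared by 8 cells (1/8 each), face atoms by 2 (1/2 each), edge atoms by 4 (1/4 each).
Net atoms = 8 × 1/8 + 6 × 1/2 + 12 × 1/4 = 1 + 3 + 3 = 7.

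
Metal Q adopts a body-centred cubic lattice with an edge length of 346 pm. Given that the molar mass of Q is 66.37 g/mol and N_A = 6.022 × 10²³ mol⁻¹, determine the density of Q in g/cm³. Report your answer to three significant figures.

A BCC unit cell contains Z = 2 atoms.
Cell volume: a³ = (346 pm)³ = (3.460 × 10^-8 cm)³ = 4.142 × 10^-23 cm³.
ρ = Z·M/(N_A·a³) = 2 × 66.37 / (6.022 × 10²³ × 4.142 × 10^-23) = 5.321 g/cm³.

5.32 g/cm³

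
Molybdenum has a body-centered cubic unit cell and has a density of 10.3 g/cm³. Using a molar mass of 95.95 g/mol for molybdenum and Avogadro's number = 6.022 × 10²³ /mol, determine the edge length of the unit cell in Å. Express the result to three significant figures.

With Z = 2 atoms per BCC cell, a³ = Z·M/(N_A·ρ) = 2 × 95.95 / (6.022 × 10²³ × 10.30 g/cm³) = 3.094 × 10^-23 cm³.
a = (3.094 × 10^-23)^(1/3) = 3.139 × 10^-8 cm = 3.14 Å.

3.14 Å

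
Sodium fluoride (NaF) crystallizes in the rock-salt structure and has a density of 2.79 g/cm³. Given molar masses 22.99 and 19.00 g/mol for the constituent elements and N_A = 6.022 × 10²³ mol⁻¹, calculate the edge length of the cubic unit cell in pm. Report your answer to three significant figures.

464 pm

M(NaF) = 41.99 g/mol; Z = 4 formula units per cell.
a³ = Z·M/(N_A·ρ) = 4 × 41.99 / (6.022 × 10²³ × 2.79) = 9.997 × 10^-23 cm³, so a = 4.641 × 10^-8 cm = 464 pm.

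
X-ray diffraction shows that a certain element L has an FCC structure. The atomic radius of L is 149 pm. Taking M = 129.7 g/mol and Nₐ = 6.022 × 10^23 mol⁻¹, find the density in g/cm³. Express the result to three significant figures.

11.5 g/cm³

In an FCC lattice, atoms touch along the face diagonal, so √2·a = 4r, giving a = 421.4 pm = 4.214 × 10^-8 cm.
With Z = 4, ρ = Z·M/(N_A·a³) = 4 × 129.7 / (6.022 × 10²³ × 7.485 × 10^-23) = 11.51 g/cm³.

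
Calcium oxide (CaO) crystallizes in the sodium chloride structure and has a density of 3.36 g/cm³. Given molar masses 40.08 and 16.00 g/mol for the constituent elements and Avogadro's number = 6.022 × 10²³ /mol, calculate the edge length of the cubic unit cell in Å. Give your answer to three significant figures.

4.80 Å

M(CaO) = 56.08 g/mol; Z = 4 formula units per cell.
a³ = Z·M/(N_A·ρ) = 4 × 56.08 / (6.022 × 10²³ × 3.36) = 1.109 × 10^-22 cm³, so a = 4.804 × 10^-8 cm = 4.80 Å.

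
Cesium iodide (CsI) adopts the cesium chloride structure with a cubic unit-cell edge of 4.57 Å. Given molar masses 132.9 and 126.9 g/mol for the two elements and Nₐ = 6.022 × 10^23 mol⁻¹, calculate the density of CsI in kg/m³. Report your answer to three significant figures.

The cesium chloride structure contains Z = 1 formula unit per cell; M(CsI) = 132.9 + 126.9 = 259.8 g/mol.
a³ = (4.570 × 10^-8 cm)³ = 9.544 × 10^-23 cm³.
ρ = 1 × 259.8 / (6.022 × 10²³ × 9.544 × 10^-23) = 4.520 g/cm³ = 4520 kg/m³.

4520 kg/m³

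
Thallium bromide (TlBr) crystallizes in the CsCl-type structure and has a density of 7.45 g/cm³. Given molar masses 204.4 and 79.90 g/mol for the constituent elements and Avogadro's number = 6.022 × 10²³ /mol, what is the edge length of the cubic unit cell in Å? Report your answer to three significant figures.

3.99 Å

M(TlBr) = 284.3 g/mol; Z = 1 formula unit per cell.
a³ = Z·M/(N_A·ρ) = 1 × 284.3 / (6.022 × 10²³ × 7.45) = 6.337 × 10^-23 cm³, so a = 3.987 × 10^-8 cm = 3.99 Å.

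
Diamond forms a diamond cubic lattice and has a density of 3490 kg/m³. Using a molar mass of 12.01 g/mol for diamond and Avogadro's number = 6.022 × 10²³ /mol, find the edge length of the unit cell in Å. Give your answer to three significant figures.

With Z = 8 atoms per diamond cubic cell, a³ = Z·M/(N_A·ρ) = 8 × 12.01 / (6.022 × 10²³ × 3.490 g/cm³) = 4.572 × 10^-23 cm³.
a = (4.572 × 10^-23)^(1/3) = 3.576 × 10^-8 cm = 3.58 Å.

3.58 Å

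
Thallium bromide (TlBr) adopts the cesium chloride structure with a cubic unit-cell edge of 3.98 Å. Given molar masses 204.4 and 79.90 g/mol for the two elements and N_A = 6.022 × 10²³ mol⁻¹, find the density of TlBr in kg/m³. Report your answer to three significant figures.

7490 kg/m³

The cesium chloride structure contains Z = 1 formula unit per cell; M(TlBr) = 204.4 + 79.90 = 284.3 g/mol.
a³ = (3.980 × 10^-8 cm)³ = 6.304 × 10^-23 cm³.
ρ = 1 × 284.3 / (6.022 × 10²³ × 6.304 × 10^-23) = 7.488 g/cm³ = 7490 kg/m³.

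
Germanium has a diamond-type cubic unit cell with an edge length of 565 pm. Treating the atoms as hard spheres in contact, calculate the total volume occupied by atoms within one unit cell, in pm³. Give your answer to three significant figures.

In a diamond cubic lattice nearest neighbors lie along the body diagonal with √3·a = 8r, so r = 0.2165a = 122.3 pm.
V_atoms = Z × (4/3)πr³ = 8 × (4/3)π × (122.3)³ = 6.13 × 10^7 pm³.

6.13 × 10^7 pm³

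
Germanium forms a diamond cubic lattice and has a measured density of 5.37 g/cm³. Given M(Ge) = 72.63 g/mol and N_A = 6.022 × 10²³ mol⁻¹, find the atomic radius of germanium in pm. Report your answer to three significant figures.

For a diamond cubic cell (Z = 8), a³ = Z·M/(N_A·ρ) = 8 × 72.63 / (6.022 × 10²³ × 5.370) = 1.797 × 10^-22 cm³, so a = 5.643 × 10^-8 cm = 564.3 pm.
Nearest neighbors lie along the body diagonal with √3·a = 8r, so r = 0.2165 × a = 122 pm.

122 pm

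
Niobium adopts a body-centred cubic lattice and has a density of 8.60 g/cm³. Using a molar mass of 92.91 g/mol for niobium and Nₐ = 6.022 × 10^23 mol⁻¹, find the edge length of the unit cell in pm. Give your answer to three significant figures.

With Z = 2 atoms per BCC cell, a³ = Z·M/(N_A·ρ) = 2 × 92.91 / (6.022 × 10²³ × 8.600 g/cm³) = 3.588 × 10^-23 cm³.
a = (3.588 × 10^-23)^(1/3) = 3.298 × 10^-8 cm = 330 pm.

330 pm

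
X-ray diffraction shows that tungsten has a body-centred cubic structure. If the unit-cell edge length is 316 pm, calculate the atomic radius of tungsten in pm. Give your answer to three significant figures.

137 pm

In a BCC lattice, atoms touch along the body diagonal, so √3·a = 4r.
r = √3·a/4 = 1.7321 × 316 / 4 = 137 pm.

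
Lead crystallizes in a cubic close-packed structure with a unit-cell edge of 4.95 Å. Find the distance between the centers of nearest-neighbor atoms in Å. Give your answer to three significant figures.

In an FCC structure, atoms touch along the face diagonal, so √2·a = 4r; the nearest-neighbor distance equals 2r = 0.7071·a.
d = 0.7071 × 4.95 = 3.50 Å.

3.50 Å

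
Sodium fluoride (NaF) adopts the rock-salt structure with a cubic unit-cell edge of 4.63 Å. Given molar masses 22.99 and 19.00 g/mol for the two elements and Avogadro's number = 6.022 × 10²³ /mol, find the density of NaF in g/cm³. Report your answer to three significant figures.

2.81 g/cm³

The rock-salt structure contains Z = 4 formula units per cell; M(NaF) = 22.99 + 19.00 = 41.99 g/mol.
a³ = (4.630 × 10^-8 cm)³ = 9.925 × 10^-23 cm³.
ρ = 4 × 41.99 / (6.022 × 10²³ × 9.925 × 10^-23) = 2.810 g/cm³.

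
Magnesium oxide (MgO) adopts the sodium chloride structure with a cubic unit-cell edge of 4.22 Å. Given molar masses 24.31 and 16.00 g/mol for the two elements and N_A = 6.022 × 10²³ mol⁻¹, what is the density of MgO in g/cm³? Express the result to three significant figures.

3.56 g/cm³

The sodium chloride structure contains Z = 4 formula units per cell; M(MgO) = 24.31 + 16.00 = 40.31 g/mol.
a³ = (4.220 × 10^-8 cm)³ = 7.515 × 10^-23 cm³.
ρ = 4 × 40.31 / (6.022 × 10²³ × 7.515 × 10^-23) = 3.563 g/cm³.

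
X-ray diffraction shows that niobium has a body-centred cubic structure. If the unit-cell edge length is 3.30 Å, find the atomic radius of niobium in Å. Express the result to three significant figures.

In a BCC lattice, atoms touch along the body diagonal, so √3·a = 4r.
r = √3·a/4 = 1.7321 × 3.30 / 4 = 1.43 Å.

1.43 Å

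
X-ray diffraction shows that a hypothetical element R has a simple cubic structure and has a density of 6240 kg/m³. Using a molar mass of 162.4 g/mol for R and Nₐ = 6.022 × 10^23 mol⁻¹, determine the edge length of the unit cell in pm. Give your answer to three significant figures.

With Z = 1 atom per simple cubic cell, a³ = Z·M/(N_A·ρ) = 1 × 162.4 / (6.022 × 10²³ × 6.240 g/cm³) = 4.322 × 10^-23 cm³.
a = (4.322 × 10^-23)^(1/3) = 3.509 × 10^-8 cm = 351 pm.

351 pm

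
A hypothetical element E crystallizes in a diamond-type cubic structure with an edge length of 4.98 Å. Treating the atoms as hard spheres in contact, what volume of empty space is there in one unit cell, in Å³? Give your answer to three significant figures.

In a diamond cubic lattice nearest neighbors lie along the body diagonal with √3·a = 8r, so r = 0.2165a = 1.078 Å.
V_cell = a³ = 123.5 Å³; V_atoms = 8 × (4/3)πr³ = 42.00 Å³.
Empty space = 123.5 − 42.00 = 81.5 Å³.

81.5 Å³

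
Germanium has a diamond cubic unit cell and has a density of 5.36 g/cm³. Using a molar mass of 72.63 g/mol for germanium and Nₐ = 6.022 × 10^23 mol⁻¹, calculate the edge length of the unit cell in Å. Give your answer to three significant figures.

5.65 Å

With Z = 8 atoms per diamond cubic cell, a³ = Z·M/(N_A·ρ) = 8 × 72.63 / (6.022 × 10²³ × 5.360 g/cm³) = 1.800 × 10^-22 cm³.
a = (1.800 × 10^-22)^(1/3) = 5.646 × 10^-8 cm = 5.65 Å.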